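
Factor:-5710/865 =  - 2^1*173^(- 1) * 571^1 = - 1142/173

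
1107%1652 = 1107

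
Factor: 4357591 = 7^1*622513^1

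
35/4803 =35/4803 = 0.01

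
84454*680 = 57428720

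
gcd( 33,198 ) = 33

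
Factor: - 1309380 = -2^2*3^1*5^1*139^1  *157^1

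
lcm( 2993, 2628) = 107748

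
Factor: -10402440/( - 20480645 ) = 2^3*3^1* 23^1 * 3769^1*4096129^( - 1 ) = 2080488/4096129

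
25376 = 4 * 6344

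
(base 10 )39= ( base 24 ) 1f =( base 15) 29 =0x27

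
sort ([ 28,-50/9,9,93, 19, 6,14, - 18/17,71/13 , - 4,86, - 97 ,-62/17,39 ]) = [ - 97,- 50/9, - 4, - 62/17,-18/17,71/13,6,  9,  14,19,28, 39, 86, 93 ] 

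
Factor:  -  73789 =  - 113^1 *653^1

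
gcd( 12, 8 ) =4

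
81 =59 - -22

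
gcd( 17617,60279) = 1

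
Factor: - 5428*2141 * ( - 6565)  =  76294149620=2^2 *5^1*13^1*23^1*59^1*101^1*2141^1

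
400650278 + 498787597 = 899437875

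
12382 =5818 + 6564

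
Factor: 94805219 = 94805219^1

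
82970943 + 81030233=164001176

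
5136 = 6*856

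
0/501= 0 = 0.00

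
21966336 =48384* 454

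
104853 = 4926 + 99927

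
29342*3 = 88026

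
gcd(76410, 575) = 5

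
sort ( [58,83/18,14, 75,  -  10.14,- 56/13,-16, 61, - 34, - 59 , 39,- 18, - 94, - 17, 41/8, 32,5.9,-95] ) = [ - 95,-94,-59,-34, - 18  ,-17, - 16,-10.14,-56/13, 83/18, 41/8 , 5.9 , 14,32,39,58 , 61, 75 ] 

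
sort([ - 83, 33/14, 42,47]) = [ - 83,33/14,42 , 47] 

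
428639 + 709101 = 1137740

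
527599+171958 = 699557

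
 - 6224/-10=3112/5= 622.40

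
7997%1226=641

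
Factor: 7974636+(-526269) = 7448367 = 3^1*167^1*14867^1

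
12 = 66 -54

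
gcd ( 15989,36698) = 59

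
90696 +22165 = 112861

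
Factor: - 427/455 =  - 61/65 = - 5^(-1 )*13^( - 1 ) * 61^1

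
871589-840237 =31352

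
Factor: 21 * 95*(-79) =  -157605 =- 3^1*5^1*7^1 *19^1 *79^1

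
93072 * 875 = 81438000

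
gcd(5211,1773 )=9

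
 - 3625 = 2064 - 5689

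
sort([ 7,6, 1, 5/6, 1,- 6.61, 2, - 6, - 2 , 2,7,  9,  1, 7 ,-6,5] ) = [ - 6.61, - 6,-6,-2,  5/6 , 1,1,1,2, 2, 5, 6, 7,  7,7, 9 ]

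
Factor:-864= -2^5 * 3^3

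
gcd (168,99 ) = 3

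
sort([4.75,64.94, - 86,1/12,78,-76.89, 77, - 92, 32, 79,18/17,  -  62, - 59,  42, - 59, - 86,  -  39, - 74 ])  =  [ - 92, - 86, - 86, -76.89, -74,  -  62, - 59,-59, - 39 , 1/12,18/17,4.75,32, 42,  64.94,77, 78, 79]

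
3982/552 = 1991/276  =  7.21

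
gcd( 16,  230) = 2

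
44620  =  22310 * 2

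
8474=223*38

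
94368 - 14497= 79871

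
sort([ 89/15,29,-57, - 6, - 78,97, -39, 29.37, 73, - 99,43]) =[-99, - 78, - 57, - 39, - 6,  89/15, 29,29.37,43,73,97]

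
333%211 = 122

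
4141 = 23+4118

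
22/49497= 22/49497= 0.00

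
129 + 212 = 341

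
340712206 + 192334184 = 533046390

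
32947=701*47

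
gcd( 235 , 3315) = 5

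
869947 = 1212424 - 342477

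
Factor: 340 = 2^2 * 5^1*17^1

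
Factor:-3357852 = -2^2*3^1*29^1*9649^1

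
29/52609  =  29/52609 = 0.00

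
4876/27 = 4876/27  =  180.59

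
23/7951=23/7951 = 0.00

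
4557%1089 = 201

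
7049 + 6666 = 13715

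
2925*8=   23400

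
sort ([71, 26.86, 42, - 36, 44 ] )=[ - 36, 26.86, 42, 44,71 ] 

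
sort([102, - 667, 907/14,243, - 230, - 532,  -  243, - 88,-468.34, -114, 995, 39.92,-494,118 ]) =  [ - 667,-532, - 494, - 468.34, - 243,  -  230, - 114, - 88 , 39.92, 907/14, 102,118,243,995]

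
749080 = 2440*307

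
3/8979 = 1/2993= 0.00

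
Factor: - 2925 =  - 3^2*5^2*13^1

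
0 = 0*10962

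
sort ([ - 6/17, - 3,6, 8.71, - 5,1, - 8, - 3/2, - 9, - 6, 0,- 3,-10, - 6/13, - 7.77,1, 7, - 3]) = [ - 10, - 9, - 8, - 7.77, -6, - 5, - 3, - 3, - 3,  -  3/2, - 6/13, - 6/17, 0,1,1, 6, 7,8.71]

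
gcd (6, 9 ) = 3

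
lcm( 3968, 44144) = 353152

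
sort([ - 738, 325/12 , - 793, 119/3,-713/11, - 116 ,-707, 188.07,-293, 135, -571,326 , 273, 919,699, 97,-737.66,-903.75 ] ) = [ - 903.75, -793, - 738, - 737.66 , - 707,-571, - 293,-116,  -  713/11,325/12, 119/3,97,  135, 188.07, 273,326  ,  699, 919] 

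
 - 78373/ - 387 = 202+199/387=202.51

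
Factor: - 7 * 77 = -539 = -7^2*11^1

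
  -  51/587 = -51/587 = - 0.09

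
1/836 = 1/836 = 0.00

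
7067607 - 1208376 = 5859231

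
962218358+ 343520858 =1305739216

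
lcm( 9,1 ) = 9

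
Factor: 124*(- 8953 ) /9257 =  -2^2*7^1 *31^1 * 1279^1 * 9257^(  -  1 ) = -1110172/9257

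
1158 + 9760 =10918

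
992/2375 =992/2375= 0.42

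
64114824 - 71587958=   -  7473134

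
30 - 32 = -2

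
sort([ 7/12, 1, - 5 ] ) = [ - 5,  7/12, 1 ] 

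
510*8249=4206990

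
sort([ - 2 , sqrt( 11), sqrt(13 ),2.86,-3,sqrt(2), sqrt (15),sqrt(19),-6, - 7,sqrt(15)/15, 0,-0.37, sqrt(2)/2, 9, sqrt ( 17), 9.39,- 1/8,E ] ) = [ - 7,-6, - 3, - 2, - 0.37, - 1/8 , 0, sqrt(15)/15, sqrt( 2 )/2, sqrt(2),E,  2.86  ,  sqrt (11 ), sqrt(13 ), sqrt(15 ),  sqrt(17), sqrt( 19),  9,9.39 ] 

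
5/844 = 5/844 = 0.01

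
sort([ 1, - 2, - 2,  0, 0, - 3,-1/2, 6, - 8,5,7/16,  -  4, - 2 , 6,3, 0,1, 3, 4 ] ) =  [  -  8, -4, - 3, - 2, - 2, - 2, - 1/2, 0,  0, 0 , 7/16, 1,1,  3,3, 4, 5,6, 6 ] 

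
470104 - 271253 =198851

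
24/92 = 6/23 = 0.26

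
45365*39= 1769235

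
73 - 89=-16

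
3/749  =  3/749 = 0.00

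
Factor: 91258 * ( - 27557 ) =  - 2514796706 =- 2^1*17^1*103^1 * 443^1*  1621^1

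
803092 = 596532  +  206560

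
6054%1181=149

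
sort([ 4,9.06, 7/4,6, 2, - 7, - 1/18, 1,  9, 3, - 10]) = [ - 10, - 7, - 1/18,1, 7/4, 2,3, 4,  6,  9,  9.06]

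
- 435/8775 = -29/585= - 0.05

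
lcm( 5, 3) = 15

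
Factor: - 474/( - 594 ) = 3^( - 2) * 11^( - 1)*79^1  =  79/99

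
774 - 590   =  184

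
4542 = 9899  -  5357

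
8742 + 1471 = 10213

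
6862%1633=330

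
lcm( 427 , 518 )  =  31598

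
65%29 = 7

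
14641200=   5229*2800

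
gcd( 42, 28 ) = 14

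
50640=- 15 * (- 3376) 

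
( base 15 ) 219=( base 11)3a1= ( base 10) 474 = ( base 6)2110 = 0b111011010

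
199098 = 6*33183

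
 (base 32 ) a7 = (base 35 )9c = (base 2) 101000111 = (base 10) 327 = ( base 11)278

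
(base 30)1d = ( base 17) 29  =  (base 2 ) 101011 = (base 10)43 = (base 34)19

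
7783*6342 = 49359786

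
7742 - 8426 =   -  684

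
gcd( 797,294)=1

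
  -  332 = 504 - 836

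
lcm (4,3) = 12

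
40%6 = 4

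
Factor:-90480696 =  - 2^3*3^1*29^1*71^1*1831^1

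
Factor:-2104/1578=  - 2^2*3^(-1 )=-4/3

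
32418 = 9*3602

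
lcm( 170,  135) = 4590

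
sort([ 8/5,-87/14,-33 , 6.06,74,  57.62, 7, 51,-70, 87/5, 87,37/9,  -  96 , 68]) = [-96 , - 70,-33, - 87/14,  8/5,  37/9, 6.06,7, 87/5,51,57.62, 68, 74, 87 ] 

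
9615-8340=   1275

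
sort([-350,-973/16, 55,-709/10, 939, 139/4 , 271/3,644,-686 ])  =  [- 686, - 350,-709/10, - 973/16,139/4, 55,  271/3,644, 939] 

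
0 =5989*0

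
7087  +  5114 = 12201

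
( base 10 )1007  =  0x3ef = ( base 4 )33233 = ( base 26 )1CJ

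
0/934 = 0 = 0.00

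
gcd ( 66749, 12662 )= 1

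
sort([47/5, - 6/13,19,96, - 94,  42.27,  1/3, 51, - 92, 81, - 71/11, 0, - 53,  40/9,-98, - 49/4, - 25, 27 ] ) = [ - 98, - 94,  -  92, - 53, - 25, - 49/4, - 71/11 , - 6/13,0,1/3, 40/9, 47/5, 19 , 27, 42.27,51, 81,96] 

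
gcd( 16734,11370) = 6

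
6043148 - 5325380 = 717768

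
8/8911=8/8911 =0.00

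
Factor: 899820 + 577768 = 2^2*7^1*113^1*467^1 = 1477588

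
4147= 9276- 5129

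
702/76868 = 351/38434 = 0.01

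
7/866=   7/866 =0.01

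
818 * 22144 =18113792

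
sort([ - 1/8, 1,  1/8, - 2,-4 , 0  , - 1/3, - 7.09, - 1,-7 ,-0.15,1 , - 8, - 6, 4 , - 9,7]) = [ - 9, - 8, - 7.09, - 7, - 6, - 4, - 2,-1, - 1/3, - 0.15, - 1/8, 0 , 1/8,1,  1 , 4,7]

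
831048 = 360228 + 470820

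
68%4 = 0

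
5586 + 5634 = 11220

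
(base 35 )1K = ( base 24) 27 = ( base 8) 67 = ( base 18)31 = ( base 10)55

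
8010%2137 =1599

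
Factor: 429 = 3^1*11^1  *13^1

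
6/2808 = 1/468=0.00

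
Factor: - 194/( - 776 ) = 2^( - 2) = 1/4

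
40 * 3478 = 139120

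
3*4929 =14787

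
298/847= 298/847 = 0.35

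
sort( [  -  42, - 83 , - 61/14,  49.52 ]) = [-83,  -  42,  -  61/14, 49.52]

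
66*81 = 5346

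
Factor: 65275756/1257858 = 2^1*3^( - 2 )*13^1*67^(-1 ) * 149^( - 1)*389^1 *461^1 =4662554/89847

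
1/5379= 1/5379 = 0.00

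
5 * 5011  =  25055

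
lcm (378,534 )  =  33642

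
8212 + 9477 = 17689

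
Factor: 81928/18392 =7^2*11^( -1 ) = 49/11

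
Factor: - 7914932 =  - 2^2*103^1 * 19211^1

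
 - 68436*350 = -23952600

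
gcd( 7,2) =1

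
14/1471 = 14/1471  =  0.01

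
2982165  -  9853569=-6871404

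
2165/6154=2165/6154 = 0.35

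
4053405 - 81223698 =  - 77170293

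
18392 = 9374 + 9018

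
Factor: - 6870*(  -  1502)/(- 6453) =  - 2^2*3^( - 2 )*5^1 * 229^1*239^( - 1)*751^1 = -3439580/2151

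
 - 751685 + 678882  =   - 72803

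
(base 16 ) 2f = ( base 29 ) 1I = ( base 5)142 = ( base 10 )47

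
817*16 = 13072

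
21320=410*52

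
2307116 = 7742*298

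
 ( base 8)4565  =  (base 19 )6D8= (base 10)2421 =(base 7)10026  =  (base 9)3280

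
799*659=526541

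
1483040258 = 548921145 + 934119113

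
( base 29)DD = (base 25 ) FF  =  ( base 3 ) 112110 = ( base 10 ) 390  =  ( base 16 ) 186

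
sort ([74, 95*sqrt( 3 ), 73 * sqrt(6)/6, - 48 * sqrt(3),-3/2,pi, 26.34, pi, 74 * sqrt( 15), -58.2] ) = [  -  48* sqrt( 3),-58.2, -3/2,pi , pi, 26.34, 73* sqrt( 6)/6, 74, 95*sqrt ( 3), 74*sqrt( 15 ) ]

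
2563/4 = 2563/4 = 640.75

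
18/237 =6/79 =0.08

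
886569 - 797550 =89019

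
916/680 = 229/170 = 1.35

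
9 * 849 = 7641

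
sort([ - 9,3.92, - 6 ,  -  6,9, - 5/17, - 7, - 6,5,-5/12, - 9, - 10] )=[-10, - 9, - 9,-7, - 6,-6, - 6, - 5/12, - 5/17, 3.92,  5,  9]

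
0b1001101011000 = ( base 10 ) 4952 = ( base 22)A52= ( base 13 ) 233c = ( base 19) ddc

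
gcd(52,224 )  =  4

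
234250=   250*937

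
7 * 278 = 1946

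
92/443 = 92/443 = 0.21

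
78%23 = 9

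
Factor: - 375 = -3^1*5^3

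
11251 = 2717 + 8534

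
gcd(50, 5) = 5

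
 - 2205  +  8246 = 6041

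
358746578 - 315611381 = 43135197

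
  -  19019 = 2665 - 21684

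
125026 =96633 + 28393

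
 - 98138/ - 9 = 98138/9 = 10904.22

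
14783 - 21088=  - 6305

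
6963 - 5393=1570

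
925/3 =308 + 1/3 = 308.33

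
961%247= 220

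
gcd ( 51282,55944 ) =4662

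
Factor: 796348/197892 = 833/207 = 3^(  -  2)*7^2*17^1*23^( - 1)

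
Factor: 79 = 79^1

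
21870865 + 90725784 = 112596649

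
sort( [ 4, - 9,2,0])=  [-9,0, 2,4]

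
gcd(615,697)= 41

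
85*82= 6970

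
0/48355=0 = 0.00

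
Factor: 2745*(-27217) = - 3^2*5^1*17^1*61^1*1601^1 = -  74710665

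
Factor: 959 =7^1 * 137^1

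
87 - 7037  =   - 6950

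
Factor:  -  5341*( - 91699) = 7^2 * 107^1*109^1* 857^1 = 489764359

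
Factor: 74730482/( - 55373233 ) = - 2^1 * 17^( - 1)*71^1*79^(  -  1)*41231^( - 1) * 526271^1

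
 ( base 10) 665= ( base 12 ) 475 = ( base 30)M5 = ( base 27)oh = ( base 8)1231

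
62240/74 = 31120/37 = 841.08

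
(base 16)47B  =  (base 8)2173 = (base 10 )1147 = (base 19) 337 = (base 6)5151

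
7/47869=7/47869 = 0.00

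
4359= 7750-3391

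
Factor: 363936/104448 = 223/64 =2^( - 6)*223^1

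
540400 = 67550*8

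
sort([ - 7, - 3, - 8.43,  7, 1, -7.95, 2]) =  [ - 8.43, - 7.95, - 7, - 3,1,2,7]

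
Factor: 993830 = 2^1 * 5^1*23^1*29^1*149^1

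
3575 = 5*715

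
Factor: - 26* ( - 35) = 910 = 2^1*5^1*7^1* 13^1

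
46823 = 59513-12690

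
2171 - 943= 1228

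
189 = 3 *63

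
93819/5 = 93819/5 = 18763.80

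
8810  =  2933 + 5877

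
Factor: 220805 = 5^1*13^1*43^1*79^1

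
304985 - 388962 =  - 83977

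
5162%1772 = 1618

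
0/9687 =0  =  0.00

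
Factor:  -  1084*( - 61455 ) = 66617220 = 2^2 * 3^1*5^1 *17^1*241^1 * 271^1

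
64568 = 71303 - 6735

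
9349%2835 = 844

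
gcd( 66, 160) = 2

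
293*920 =269560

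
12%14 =12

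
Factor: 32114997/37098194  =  2^( - 1)* 3^2*7^ (-3 ) * 19^1 * 41^(-1 )*109^1* 1319^( - 1 )*1723^1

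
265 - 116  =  149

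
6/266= 3/133= 0.02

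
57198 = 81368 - 24170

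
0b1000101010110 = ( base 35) 3ls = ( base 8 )10526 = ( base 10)4438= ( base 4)1011112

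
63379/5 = 12675+ 4/5 = 12675.80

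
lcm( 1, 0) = 0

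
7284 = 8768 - 1484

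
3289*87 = 286143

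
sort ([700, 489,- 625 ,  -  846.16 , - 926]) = [ - 926 , - 846.16, - 625, 489, 700]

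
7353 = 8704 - 1351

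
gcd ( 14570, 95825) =5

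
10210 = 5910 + 4300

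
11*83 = 913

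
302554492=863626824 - 561072332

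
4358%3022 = 1336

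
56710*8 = 453680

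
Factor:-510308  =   - 2^2* 113^1* 1129^1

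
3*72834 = 218502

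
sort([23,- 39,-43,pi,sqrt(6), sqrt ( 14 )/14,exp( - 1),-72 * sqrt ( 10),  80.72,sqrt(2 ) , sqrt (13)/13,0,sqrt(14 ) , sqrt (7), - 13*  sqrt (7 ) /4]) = [ - 72*  sqrt( 10), - 43, - 39 , - 13*sqrt (7)/4, 0,  sqrt ( 14)/14,sqrt( 13) /13,exp(  -  1),sqrt( 2),sqrt( 6),sqrt(7), pi,sqrt( 14),23, 80.72 ] 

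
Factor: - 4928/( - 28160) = 7/40 = 2^( - 3 )*5^( - 1)*7^1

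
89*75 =6675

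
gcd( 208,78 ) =26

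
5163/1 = 5163 = 5163.00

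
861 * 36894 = 31765734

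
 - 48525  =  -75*647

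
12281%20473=12281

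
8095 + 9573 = 17668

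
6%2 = 0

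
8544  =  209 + 8335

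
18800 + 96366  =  115166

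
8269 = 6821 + 1448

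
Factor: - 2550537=- 3^2*11^1*25763^1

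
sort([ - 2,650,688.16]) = [ - 2, 650, 688.16]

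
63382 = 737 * 86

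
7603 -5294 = 2309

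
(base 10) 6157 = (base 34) 5b3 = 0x180d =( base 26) 92L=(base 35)50W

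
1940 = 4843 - 2903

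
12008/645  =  12008/645 = 18.62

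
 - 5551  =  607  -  6158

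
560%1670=560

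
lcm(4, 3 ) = 12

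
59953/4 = 14988 + 1/4 = 14988.25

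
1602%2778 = 1602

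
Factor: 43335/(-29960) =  - 81/56 = - 2^(  -  3)*3^4  *  7^( - 1 )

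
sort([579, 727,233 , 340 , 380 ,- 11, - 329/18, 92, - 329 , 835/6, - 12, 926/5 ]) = [ - 329, - 329/18, - 12, - 11 , 92, 835/6, 926/5, 233, 340, 380, 579 , 727]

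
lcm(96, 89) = 8544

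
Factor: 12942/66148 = 2^(  -  1)*3^2*23^(-1 ) = 9/46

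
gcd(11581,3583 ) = 1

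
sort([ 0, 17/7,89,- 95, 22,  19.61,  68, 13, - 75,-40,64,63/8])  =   [ - 95, - 75 , - 40, 0,17/7, 63/8 , 13,19.61,22, 64,  68,89 ]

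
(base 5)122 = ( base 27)1A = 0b100101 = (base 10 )37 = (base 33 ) 14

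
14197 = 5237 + 8960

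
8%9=8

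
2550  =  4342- 1792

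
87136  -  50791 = 36345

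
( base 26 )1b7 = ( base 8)1711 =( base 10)969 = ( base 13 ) 597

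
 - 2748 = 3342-6090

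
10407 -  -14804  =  25211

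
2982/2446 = 1491/1223 = 1.22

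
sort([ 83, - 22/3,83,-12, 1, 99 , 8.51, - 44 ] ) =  [ - 44, - 12,- 22/3, 1,8.51,83,83,  99]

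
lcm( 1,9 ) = 9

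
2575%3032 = 2575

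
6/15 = 2/5 = 0.40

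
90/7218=5/401 = 0.01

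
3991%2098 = 1893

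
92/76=23/19=1.21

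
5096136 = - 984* ( - 5179 ) 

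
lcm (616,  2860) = 40040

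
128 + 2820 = 2948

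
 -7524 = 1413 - 8937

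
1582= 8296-6714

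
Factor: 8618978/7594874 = 4309489/3797437  =  7^( - 1 )*241^( - 1)*2251^(- 1)*4309489^1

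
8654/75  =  8654/75= 115.39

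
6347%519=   119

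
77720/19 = 77720/19 = 4090.53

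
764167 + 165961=930128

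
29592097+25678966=55271063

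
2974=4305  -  1331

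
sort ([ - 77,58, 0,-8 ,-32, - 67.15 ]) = [  -  77,  -  67.15, - 32,-8,0,  58 ] 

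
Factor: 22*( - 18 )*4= - 2^4 * 3^2*11^1 = - 1584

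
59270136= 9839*6024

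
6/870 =1/145 = 0.01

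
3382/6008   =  1691/3004 = 0.56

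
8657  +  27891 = 36548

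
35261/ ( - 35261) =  - 1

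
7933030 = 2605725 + 5327305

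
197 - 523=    - 326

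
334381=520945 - 186564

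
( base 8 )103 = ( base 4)1003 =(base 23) 2L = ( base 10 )67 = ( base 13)52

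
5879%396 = 335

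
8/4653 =8/4653 = 0.00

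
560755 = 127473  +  433282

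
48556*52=2524912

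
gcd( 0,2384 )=2384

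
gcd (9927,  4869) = 9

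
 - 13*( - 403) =5239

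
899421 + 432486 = 1331907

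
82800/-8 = -10350/1 = - 10350.00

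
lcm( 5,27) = 135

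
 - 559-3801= -4360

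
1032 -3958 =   -  2926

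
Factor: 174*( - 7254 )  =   - 2^2 * 3^3 * 13^1*29^1 * 31^1 = - 1262196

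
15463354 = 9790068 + 5673286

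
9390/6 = 1565 = 1565.00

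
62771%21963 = 18845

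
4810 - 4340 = 470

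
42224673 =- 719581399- -761806072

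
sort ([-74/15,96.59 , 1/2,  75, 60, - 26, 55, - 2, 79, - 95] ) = [-95, - 26,  -  74/15, - 2,1/2, 55, 60,75, 79,96.59] 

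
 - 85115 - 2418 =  - 87533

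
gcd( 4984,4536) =56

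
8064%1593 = 99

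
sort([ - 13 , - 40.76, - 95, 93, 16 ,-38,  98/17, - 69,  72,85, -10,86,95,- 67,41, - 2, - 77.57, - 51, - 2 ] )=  [ - 95, - 77.57, - 69, - 67 , - 51, - 40.76,  -  38, - 13, - 10,-2, - 2,98/17,16,41,  72,85,  86, 93,95]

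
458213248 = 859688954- 401475706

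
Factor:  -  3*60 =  - 2^2*3^2*5^1   =  -  180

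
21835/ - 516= - 21835/516 = - 42.32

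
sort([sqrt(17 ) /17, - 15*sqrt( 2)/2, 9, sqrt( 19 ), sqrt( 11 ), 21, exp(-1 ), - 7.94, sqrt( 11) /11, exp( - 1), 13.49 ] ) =[ - 15*sqrt(2 ) /2,-7.94, sqrt( 17 )/17, sqrt(11 )/11,exp(  -  1 ),exp(-1), sqrt( 11 ), sqrt( 19), 9, 13.49,21]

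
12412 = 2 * 6206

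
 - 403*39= - 15717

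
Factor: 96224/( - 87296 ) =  -97/88 = - 2^( - 3)*11^( - 1 )*97^1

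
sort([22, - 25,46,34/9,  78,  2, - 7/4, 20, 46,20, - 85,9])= [-85 ,-25 ,-7/4, 2 , 34/9,9 , 20,20, 22,46, 46,78]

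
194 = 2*97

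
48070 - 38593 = 9477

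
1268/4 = 317=317.00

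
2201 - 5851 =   -  3650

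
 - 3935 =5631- 9566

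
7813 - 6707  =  1106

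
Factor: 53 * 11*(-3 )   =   - 3^1*11^1*53^1= - 1749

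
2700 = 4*675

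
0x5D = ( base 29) 36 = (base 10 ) 93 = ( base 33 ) 2R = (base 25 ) 3i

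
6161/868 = 6161/868 = 7.10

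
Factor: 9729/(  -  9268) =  - 2^( - 2)*3^2*7^( - 1 )* 23^1 * 47^1* 331^(  -  1)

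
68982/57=1210 + 4/19 =1210.21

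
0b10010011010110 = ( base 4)2103112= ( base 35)7of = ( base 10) 9430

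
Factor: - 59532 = -2^2 * 3^1*11^2*41^1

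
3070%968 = 166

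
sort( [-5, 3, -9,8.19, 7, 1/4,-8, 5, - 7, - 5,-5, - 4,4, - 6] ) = [ - 9,-8,-7, - 6, - 5, - 5,  -  5,-4,1/4, 3,4,5,7,8.19 ] 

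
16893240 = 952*17745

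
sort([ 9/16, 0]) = [ 0,9/16]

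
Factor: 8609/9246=2^( - 1)*3^(- 1)*23^( - 1)*67^( - 1) *8609^1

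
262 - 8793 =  - 8531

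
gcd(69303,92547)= 39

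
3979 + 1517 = 5496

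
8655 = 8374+281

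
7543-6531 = 1012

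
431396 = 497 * 868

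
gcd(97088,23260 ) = 4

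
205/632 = 205/632 = 0.32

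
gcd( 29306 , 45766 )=2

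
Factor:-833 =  - 7^2*17^1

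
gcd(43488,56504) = 8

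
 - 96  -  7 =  - 103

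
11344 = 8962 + 2382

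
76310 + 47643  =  123953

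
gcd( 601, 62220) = 1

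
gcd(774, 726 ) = 6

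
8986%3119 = 2748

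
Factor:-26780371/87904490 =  - 2^ ( - 1 )*5^( - 1)* 443^( - 1)*19843^( - 1)*26780371^1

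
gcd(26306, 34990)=2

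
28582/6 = 4763 + 2/3 = 4763.67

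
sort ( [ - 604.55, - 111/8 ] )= [ - 604.55, - 111/8 ] 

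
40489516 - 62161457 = - 21671941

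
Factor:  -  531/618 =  - 177/206= -  2^(-1)*3^1*59^1 * 103^( - 1 )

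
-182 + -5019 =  - 5201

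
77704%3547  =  3217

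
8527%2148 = 2083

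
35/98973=5/14139= 0.00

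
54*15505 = 837270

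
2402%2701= 2402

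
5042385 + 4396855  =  9439240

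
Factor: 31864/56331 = 56/99=2^3 * 3^(-2)* 7^1*11^( - 1)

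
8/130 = 4/65 = 0.06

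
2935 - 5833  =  -2898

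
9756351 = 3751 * 2601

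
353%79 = 37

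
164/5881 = 164/5881 = 0.03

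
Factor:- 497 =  - 7^1* 71^1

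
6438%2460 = 1518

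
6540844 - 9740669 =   -  3199825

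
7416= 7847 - 431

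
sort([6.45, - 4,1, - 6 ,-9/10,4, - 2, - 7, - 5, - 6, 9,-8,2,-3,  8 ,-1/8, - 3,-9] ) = [ - 9, - 8,-7, - 6,-6, -5,-4, - 3,-3 , - 2,-9/10, - 1/8,1,2, 4,6.45,8,9 ]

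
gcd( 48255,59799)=3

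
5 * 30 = 150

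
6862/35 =6862/35 = 196.06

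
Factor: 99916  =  2^2 * 24979^1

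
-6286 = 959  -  7245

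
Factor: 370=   2^1 * 5^1 * 37^1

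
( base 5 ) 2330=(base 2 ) 101010100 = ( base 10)340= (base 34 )A0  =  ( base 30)ba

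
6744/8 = 843 = 843.00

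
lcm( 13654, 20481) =40962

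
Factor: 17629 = 17^2*61^1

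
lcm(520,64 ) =4160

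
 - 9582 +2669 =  - 6913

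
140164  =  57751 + 82413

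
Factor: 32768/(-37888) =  - 2^5*37^( -1)=- 32/37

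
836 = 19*44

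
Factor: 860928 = 2^8*3^1*19^1*59^1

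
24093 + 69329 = 93422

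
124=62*2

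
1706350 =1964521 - 258171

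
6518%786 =230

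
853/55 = 853/55 = 15.51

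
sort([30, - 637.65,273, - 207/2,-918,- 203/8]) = [ - 918,  -  637.65,-207/2, - 203/8, 30, 273] 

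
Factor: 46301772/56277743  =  2^2*3^1*11^1 *350771^1*56277743^ ( - 1)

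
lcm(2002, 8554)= 94094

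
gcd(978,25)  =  1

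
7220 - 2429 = 4791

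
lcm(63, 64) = 4032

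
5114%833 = 116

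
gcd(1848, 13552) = 616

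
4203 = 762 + 3441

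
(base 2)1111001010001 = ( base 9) 11573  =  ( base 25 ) cab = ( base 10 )7761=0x1E51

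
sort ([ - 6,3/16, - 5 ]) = [ - 6, - 5, 3/16]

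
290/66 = 145/33 = 4.39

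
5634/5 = 5634/5 = 1126.80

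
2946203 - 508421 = 2437782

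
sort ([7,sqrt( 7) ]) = [sqrt( 7), 7 ] 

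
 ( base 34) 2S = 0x60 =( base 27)3f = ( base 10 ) 96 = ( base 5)341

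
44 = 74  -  30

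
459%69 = 45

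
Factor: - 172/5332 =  - 31^( - 1 ) = - 1/31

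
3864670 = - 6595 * ( - 586)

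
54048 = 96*563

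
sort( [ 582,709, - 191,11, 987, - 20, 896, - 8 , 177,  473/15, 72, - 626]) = [  -  626 , - 191, - 20, - 8,11, 473/15, 72,177,582,709,896,987]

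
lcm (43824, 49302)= 394416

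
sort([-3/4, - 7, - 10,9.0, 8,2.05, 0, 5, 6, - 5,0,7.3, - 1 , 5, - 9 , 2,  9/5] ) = [-10, -9,-7,-5,-1,-3/4,0 , 0,9/5,2,2.05,5,5,6,7.3, 8,9.0] 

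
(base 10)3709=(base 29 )4BQ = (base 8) 7175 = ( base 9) 5071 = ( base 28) 4KD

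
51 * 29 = 1479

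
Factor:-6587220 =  - 2^2*3^1*5^1*101^1*1087^1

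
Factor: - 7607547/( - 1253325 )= 3^2*5^( - 2 )*17^( - 1)*983^( - 1)*281761^1=2535849/417775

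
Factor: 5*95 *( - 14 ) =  - 2^1*5^2*7^1*19^1=- 6650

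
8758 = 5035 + 3723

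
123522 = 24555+98967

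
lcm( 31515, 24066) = 1323630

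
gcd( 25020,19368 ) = 36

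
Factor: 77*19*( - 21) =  - 3^1 * 7^2 * 11^1*19^1 =- 30723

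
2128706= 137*15538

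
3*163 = 489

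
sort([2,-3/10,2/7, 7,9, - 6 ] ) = [-6,-3/10,2/7,2, 7,9]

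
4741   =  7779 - 3038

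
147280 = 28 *5260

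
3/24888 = 1/8296 = 0.00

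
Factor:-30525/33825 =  - 37^1*41^( - 1 )=-37/41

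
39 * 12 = 468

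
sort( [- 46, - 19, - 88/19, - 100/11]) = [-46, - 19, - 100/11, - 88/19 ] 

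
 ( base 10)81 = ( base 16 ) 51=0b1010001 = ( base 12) 69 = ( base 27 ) 30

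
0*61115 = 0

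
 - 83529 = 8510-92039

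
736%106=100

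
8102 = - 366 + 8468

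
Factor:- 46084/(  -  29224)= 41/26 = 2^(-1 )*13^( - 1)*41^1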